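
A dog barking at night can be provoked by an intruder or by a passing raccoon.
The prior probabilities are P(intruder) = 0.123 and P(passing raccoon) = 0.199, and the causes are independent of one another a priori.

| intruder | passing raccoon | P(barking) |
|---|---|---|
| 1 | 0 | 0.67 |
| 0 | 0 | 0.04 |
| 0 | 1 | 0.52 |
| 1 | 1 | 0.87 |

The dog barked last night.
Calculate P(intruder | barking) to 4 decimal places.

P(intruder | barking) ≈ 0.4235

Weight on intruder=true, given the evidence: 0.066010 + 0.021295 = 0.087305
The normalizing constant is 0.04×0.877×0.801 + 0.52×0.877×0.199 + 0.67×0.123×0.801 + 0.87×0.123×0.199 = 0.206156
Posterior = 0.087305 / 0.206156 ≈ 0.4235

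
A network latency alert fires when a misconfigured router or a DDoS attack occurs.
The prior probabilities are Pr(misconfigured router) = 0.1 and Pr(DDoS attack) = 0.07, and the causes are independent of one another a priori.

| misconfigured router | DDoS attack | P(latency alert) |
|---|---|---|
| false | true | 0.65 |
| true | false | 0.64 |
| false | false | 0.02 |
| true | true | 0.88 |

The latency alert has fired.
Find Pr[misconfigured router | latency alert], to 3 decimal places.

Numerator (weight on configurations with misconfigured router): 0.059520 + 0.006160 = 0.065680
The normalizing constant is 0.02·0.9·0.93 + 0.65·0.9·0.07 + 0.64·0.1·0.93 + 0.88·0.1·0.07 = 0.123370
P(misconfigured router | latency alert) = 0.065680/0.123370 ≈ 0.532

Pr[misconfigured router | latency alert] ≈ 0.532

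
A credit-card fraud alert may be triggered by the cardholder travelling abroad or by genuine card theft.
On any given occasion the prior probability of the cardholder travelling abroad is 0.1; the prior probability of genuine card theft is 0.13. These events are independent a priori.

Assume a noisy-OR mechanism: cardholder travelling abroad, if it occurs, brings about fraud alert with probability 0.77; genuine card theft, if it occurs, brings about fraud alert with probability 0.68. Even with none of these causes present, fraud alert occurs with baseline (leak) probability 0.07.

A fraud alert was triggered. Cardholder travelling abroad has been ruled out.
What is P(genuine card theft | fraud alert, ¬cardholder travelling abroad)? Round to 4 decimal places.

Under noisy-OR, P(fraud alert | causes) = 1 − (1−0.07)·∏(1−qᵢ) over the active causes.
Weight on genuine card theft=true, given the evidence: 0.7024×0.13 = 0.091312
The normalizing constant is 0.07×0.87 + 0.7024×0.13 = 0.152212
Posterior = 0.091312 / 0.152212 ≈ 0.5999

P(genuine card theft | fraud alert, ¬cardholder travelling abroad) ≈ 0.5999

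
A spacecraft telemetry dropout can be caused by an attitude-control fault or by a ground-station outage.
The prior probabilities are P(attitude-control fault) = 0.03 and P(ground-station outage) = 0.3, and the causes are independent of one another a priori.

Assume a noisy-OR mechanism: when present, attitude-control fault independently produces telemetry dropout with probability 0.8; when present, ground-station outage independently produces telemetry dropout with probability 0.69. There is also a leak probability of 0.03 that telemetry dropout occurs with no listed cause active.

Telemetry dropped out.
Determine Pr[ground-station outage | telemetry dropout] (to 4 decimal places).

Under noisy-OR, P(telemetry dropout | causes) = 1 − (1−0.03)·∏(1−qᵢ) over the active causes.
Enumerate the 4 (attitude-control fault, ground-station outage) configurations and weight by the priors:
  P(telemetry dropout) = 0.03*0.97*0.7 + 0.6993*0.97*0.3 + 0.806*0.03*0.7 + 0.93986*0.03*0.3
        = 0.020370 + 0.203496 + 0.016926 + 0.008459 = 0.249251
Configurations with ground-station outage contribute 0.211955, so
  P(ground-station outage | telemetry dropout) = 0.211955 / 0.249251 ≈ 0.8504

Pr[ground-station outage | telemetry dropout] ≈ 0.8504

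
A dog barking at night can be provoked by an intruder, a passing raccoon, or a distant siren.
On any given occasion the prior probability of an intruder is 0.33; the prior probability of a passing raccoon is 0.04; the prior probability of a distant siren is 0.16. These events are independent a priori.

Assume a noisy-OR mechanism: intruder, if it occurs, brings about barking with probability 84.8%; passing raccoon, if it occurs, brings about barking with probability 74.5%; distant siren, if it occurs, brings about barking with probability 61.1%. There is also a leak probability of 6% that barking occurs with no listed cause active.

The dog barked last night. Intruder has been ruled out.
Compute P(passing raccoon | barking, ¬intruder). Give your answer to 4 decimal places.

Under noisy-OR, P(barking | causes) = 1 − (1−0.06)·∏(1−qᵢ) over the active causes.
Sum P(barking|·) weighted by the priors over the 4 (passing raccoon, distant siren) configurations:
  P(barking | ¬intruder) = 0.06*0.96*0.84 + 0.63434*0.96*0.16 + 0.7603*0.04*0.84 + 0.906757*0.04*0.16
        = 0.048384 + 0.097435 + 0.025546 + 0.005803 = 0.177168
The terms with passing raccoon present sum to 0.031349, so
  P(passing raccoon | barking, ¬intruder) = 0.031349 / 0.177168 ≈ 0.1769

P(passing raccoon | barking, ¬intruder) ≈ 0.1769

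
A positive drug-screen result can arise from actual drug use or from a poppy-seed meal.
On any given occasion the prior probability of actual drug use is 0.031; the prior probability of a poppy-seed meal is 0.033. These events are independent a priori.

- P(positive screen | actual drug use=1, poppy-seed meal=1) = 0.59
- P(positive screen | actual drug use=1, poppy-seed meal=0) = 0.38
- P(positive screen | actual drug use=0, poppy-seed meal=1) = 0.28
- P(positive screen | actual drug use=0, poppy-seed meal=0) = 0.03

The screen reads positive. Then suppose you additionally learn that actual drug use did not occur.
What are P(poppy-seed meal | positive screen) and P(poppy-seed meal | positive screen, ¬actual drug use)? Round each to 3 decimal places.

Enumerate the 4 (actual drug use, poppy-seed meal) configurations and weight by the priors:
  P(positive screen) = 0.03×0.969×0.967 + 0.28×0.969×0.033 + 0.38×0.031×0.967 + 0.59×0.031×0.033
        = 0.028111 + 0.008954 + 0.011391 + 0.000604 = 0.049060
Configurations with poppy-seed meal contribute 0.009558, so
  P(poppy-seed meal | positive screen) = 0.009558 / 0.049060 ≈ 0.195

With the extra evidence:
For the numerator, keep only poppy-seed meal=true terms: 0.28×0.033 = 0.009240
The normalizing constant is 0.03×0.967 + 0.28×0.033 = 0.038250
P(poppy-seed meal | positive screen, ¬actual drug use) = 0.009240/0.038250 ≈ 0.242
Ruling out actual drug use raises the posterior on poppy-seed meal — the flip side of explaining away.

P(poppy-seed meal | positive screen) ≈ 0.195; P(poppy-seed meal | positive screen, ¬actual drug use) ≈ 0.242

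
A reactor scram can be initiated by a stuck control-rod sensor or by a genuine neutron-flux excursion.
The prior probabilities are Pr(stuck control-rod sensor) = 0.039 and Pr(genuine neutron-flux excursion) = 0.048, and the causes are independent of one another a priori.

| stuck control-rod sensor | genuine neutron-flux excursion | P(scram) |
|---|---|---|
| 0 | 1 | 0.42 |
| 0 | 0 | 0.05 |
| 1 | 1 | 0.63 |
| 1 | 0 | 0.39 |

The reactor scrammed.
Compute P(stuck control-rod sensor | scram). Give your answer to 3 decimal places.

P(stuck control-rod sensor | scram) ≈ 0.194

Sum P(scram|·) weighted by the priors over the 4 (stuck control-rod sensor, genuine neutron-flux excursion) configurations:
  P(scram) = 0.05*0.961*0.952 + 0.42*0.961*0.048 + 0.39*0.039*0.952 + 0.63*0.039*0.048
        = 0.045744 + 0.019374 + 0.014480 + 0.001179 = 0.080777
Keeping only the stuck control-rod sensor-present terms gives 0.015659, so
  P(stuck control-rod sensor | scram) = 0.015659 / 0.080777 ≈ 0.194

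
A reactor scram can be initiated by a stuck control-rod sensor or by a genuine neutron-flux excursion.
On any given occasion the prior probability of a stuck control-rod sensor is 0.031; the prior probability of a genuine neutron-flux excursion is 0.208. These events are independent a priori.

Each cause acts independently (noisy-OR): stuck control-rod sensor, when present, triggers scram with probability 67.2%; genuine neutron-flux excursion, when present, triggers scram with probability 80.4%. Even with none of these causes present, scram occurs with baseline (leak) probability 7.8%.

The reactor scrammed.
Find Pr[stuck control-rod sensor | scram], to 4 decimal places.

Pr[stuck control-rod sensor | scram] ≈ 0.0935

Under noisy-OR, P(scram | causes) = 1 − (1−0.078)·∏(1−qᵢ) over the active causes.
Numerator (weight on configurations with stuck control-rod sensor): 0.017127 + 0.006066 = 0.023193
Normalizer over all consistent configurations: 0.078×0.969×0.792 + 0.819288×0.969×0.208 + 0.697584×0.031×0.792 + 0.940726×0.031×0.208 = 0.248183
P(stuck control-rod sensor | scram) = 0.023193/0.248183 ≈ 0.0935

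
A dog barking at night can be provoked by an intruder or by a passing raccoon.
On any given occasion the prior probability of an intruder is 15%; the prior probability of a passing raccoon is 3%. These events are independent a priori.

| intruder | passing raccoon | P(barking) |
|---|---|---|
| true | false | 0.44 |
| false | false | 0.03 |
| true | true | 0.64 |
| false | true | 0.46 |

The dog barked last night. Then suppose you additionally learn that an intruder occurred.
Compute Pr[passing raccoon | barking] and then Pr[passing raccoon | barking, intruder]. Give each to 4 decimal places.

Enumerate the 4 (intruder, passing raccoon) configurations and weight by the priors:
  P(barking) = 0.03*0.85*0.97 + 0.46*0.85*0.03 + 0.44*0.15*0.97 + 0.64*0.15*0.03
        = 0.024735 + 0.011730 + 0.064020 + 0.002880 = 0.103365
Configurations with passing raccoon contribute 0.014610, so
  P(passing raccoon | barking) = 0.014610 / 0.103365 ≈ 0.1413

Now also conditioning on intruder=true:
Sum P(barking|·) weighted by the priors over both values of passing raccoon:
  P(barking | intruder) = 0.44*0.97 + 0.64*0.03
        = 0.426800 + 0.019200 = 0.446000
Configurations with passing raccoon contribute 0.019200, so
  P(passing raccoon | barking, intruder) = 0.019200 / 0.446000 ≈ 0.0430

Pr[passing raccoon | barking] ≈ 0.1413; Pr[passing raccoon | barking, intruder] ≈ 0.0430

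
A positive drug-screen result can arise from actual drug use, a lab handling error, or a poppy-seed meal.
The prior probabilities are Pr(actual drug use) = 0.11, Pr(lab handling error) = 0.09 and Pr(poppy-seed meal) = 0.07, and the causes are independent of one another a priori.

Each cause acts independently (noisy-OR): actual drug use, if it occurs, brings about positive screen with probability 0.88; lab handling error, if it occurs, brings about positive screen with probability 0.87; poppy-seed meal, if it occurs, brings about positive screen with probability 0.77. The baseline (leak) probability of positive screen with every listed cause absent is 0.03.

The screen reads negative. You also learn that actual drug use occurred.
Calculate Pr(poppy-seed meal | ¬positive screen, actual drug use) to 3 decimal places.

Under noisy-OR, P(positive screen | causes) = 1 − (1−0.03)·∏(1−qᵢ) over the active causes.
P(¬positive screen | actual drug use) = 0.1164*0.91*0.93 + 0.026772*0.91*0.07 + 0.015132*0.09*0.93 + 0.00348*0.09*0.07 = 0.098509 + 0.001705 + 0.001267 + 0.000022 = 0.101503
Of this, 0.001727 comes from 0.001705 + 0.000022 (the poppy-seed meal=true cases).
So P(poppy-seed meal | ¬positive screen, actual drug use) = 0.001727/0.101503 ≈ 0.017.

Pr(poppy-seed meal | ¬positive screen, actual drug use) ≈ 0.017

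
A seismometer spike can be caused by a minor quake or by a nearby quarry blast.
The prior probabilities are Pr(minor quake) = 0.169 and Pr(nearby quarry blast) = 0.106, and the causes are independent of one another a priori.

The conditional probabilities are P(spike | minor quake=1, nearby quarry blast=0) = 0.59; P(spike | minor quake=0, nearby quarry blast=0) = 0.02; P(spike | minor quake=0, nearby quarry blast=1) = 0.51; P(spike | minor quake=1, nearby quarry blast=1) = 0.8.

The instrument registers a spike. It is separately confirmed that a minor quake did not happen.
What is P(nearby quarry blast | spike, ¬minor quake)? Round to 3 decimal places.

P(nearby quarry blast | spike, ¬minor quake) ≈ 0.751

Sum P(spike|·) weighted by the priors over both values of nearby quarry blast:
  P(spike | ¬minor quake) = 0.02*0.894 + 0.51*0.106
        = 0.017880 + 0.054060 = 0.071940
Keeping only the nearby quarry blast-present terms gives 0.054060, so
  P(nearby quarry blast | spike, ¬minor quake) = 0.054060 / 0.071940 ≈ 0.751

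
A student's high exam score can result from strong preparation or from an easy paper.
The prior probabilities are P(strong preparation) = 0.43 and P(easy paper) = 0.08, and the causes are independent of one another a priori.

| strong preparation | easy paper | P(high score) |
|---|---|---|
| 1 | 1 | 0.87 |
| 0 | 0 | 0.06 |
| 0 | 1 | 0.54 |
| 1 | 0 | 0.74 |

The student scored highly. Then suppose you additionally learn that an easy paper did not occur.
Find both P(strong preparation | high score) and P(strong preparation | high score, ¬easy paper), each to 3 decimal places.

P(strong preparation | high score) ≈ 0.852; P(strong preparation | high score, ¬easy paper) ≈ 0.903

P(high score) = 0.06×0.57×0.92 + 0.54×0.57×0.08 + 0.74×0.43×0.92 + 0.87×0.43×0.08 = 0.031464 + 0.024624 + 0.292744 + 0.029928 = 0.378760
The strong preparation-present share is 0.292744 + 0.029928 = 0.322672.
Hence the posterior is 0.322672/0.378760 ≈ 0.852.

Now condition on the additional information:
P(high score | ¬easy paper) = 0.06×0.57 + 0.74×0.43 = 0.034200 + 0.318200 = 0.352400
Restricting to configurations with strong preparation present: 0.74×0.43 = 0.318200.
P(strong preparation | high score, ¬easy paper) = 0.318200 / 0.352400 ≈ 0.903
With easy paper excluded, strong preparation must carry more of the explanatory weight for the high score.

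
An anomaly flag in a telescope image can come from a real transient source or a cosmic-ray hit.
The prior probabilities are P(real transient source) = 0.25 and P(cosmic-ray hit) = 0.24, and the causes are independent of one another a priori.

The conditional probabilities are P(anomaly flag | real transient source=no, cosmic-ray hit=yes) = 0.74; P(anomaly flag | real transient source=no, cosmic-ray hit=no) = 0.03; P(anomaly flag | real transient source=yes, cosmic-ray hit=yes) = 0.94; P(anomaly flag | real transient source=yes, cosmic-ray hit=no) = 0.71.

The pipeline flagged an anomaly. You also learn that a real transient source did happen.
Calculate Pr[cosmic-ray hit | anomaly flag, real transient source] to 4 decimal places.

Enumerate both values of cosmic-ray hit and weight by the priors:
  P(anomaly flag | real transient source) = 0.71*0.76 + 0.94*0.24
        = 0.539600 + 0.225600 = 0.765200
The terms with cosmic-ray hit present sum to 0.225600, so
  P(cosmic-ray hit | anomaly flag, real transient source) = 0.225600 / 0.765200 ≈ 0.2948

Pr[cosmic-ray hit | anomaly flag, real transient source] ≈ 0.2948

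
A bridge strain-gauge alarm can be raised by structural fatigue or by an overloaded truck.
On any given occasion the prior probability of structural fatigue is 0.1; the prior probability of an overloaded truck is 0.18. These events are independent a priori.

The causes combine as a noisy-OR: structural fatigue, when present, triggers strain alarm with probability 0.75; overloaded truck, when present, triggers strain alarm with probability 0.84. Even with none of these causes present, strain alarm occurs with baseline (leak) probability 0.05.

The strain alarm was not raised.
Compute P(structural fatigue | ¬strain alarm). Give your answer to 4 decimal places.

Under noisy-OR, P(strain alarm | causes) = 1 − (1−0.05)·∏(1−qᵢ) over the active causes.
By total probability over the 4 (structural fatigue, overloaded truck) configurations:
  P(¬strain alarm) = 0.95*0.9*0.82 + 0.152*0.9*0.18 + 0.2375*0.1*0.82 + 0.038*0.1*0.18
        = 0.701100 + 0.024624 + 0.019475 + 0.000684 = 0.745883
Keeping only the structural fatigue-present terms gives 0.020159, so
  P(structural fatigue | ¬strain alarm) = 0.020159 / 0.745883 ≈ 0.0270

P(structural fatigue | ¬strain alarm) ≈ 0.0270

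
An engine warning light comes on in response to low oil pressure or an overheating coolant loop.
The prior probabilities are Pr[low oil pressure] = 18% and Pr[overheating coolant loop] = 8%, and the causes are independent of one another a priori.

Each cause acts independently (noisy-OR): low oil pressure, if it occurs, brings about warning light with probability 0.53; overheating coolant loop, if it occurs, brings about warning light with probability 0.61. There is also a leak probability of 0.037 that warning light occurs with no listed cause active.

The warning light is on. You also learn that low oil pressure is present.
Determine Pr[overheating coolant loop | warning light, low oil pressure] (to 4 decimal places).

Under noisy-OR, P(warning light | causes) = 1 − (1−0.037)·∏(1−qᵢ) over the active causes.
Enumerate both values of overheating coolant loop and weight by the priors:
  P(warning light | low oil pressure) = 0.54739*0.92 + 0.823482*0.08
        = 0.503599 + 0.065879 = 0.569478
Configurations with overheating coolant loop contribute 0.065879, so
  P(overheating coolant loop | warning light, low oil pressure) = 0.065879 / 0.569478 ≈ 0.1157

Pr[overheating coolant loop | warning light, low oil pressure] ≈ 0.1157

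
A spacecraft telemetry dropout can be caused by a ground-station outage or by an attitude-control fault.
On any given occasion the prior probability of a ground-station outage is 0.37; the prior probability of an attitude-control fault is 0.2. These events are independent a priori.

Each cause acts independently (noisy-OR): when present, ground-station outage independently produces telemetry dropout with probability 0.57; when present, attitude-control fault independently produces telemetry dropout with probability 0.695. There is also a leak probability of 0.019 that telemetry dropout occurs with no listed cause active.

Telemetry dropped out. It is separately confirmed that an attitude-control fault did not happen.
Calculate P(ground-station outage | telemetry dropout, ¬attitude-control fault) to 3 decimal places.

Under noisy-OR, P(telemetry dropout | causes) = 1 − (1−0.019)·∏(1−qᵢ) over the active causes.
Weight on ground-station outage=true, given the evidence: 0.57817·0.37 = 0.213923
Denominator P(telemetry dropout | ¬attitude-control fault): 0.019·0.63 + 0.57817·0.37 = 0.225893
Posterior = 0.213923 / 0.225893 ≈ 0.947

P(ground-station outage | telemetry dropout, ¬attitude-control fault) ≈ 0.947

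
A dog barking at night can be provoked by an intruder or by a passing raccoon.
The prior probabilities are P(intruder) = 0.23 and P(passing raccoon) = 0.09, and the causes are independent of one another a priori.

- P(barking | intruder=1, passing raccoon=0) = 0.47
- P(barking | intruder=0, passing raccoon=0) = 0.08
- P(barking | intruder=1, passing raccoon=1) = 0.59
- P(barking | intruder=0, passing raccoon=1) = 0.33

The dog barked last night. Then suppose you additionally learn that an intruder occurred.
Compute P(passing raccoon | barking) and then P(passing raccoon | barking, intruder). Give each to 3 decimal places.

P(passing raccoon | barking) ≈ 0.185; P(passing raccoon | barking, intruder) ≈ 0.110

P(barking) = 0.08×0.77×0.91 + 0.33×0.77×0.09 + 0.47×0.23×0.91 + 0.59×0.23×0.09 = 0.056056 + 0.022869 + 0.098371 + 0.012213 = 0.189509
The passing raccoon-present share is 0.022869 + 0.012213 = 0.035082.
P(passing raccoon | barking) = 0.035082 / 0.189509 ≈ 0.185

With the extra evidence:
P(barking | intruder) = 0.47×0.91 + 0.59×0.09 = 0.427700 + 0.053100 = 0.480800
Restricting to configurations with passing raccoon present: 0.59×0.09 = 0.053100.
P(passing raccoon | barking, intruder) = 0.053100 / 0.480800 ≈ 0.110
— intruder explains away the evidence for passing raccoon.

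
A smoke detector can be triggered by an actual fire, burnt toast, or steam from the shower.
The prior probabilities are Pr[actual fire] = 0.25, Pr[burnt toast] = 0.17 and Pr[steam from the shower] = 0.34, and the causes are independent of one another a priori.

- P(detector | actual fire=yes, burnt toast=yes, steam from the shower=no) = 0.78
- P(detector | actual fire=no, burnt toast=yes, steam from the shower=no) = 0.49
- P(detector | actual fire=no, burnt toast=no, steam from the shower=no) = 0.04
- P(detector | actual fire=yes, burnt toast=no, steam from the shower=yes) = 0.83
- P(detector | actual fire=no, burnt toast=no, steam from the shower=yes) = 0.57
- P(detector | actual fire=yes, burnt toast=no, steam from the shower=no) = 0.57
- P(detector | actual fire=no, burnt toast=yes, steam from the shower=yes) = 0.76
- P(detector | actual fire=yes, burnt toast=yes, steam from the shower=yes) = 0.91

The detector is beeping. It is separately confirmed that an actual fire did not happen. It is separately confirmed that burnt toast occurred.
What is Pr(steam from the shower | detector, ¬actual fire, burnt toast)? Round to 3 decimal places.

Numerator (weight on configurations with steam from the shower): 0.76×0.34 = 0.258400
Denominator P(detector | ¬actual fire, burnt toast): 0.49×0.66 + 0.76×0.34 = 0.581800
Posterior = 0.258400 / 0.581800 ≈ 0.444

Pr(steam from the shower | detector, ¬actual fire, burnt toast) ≈ 0.444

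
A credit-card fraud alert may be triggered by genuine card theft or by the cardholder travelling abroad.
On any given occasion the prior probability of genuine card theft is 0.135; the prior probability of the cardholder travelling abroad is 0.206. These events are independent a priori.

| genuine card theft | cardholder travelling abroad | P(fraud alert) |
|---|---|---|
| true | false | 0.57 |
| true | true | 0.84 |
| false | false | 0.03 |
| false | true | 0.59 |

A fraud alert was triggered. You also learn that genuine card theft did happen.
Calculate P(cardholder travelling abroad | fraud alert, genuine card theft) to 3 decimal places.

P(fraud alert | genuine card theft) = 0.57*0.794 + 0.84*0.206 = 0.452580 + 0.173040 = 0.625620
Restricting to configurations with cardholder travelling abroad present: 0.84*0.206 = 0.173040.
Hence the posterior is 0.173040/0.625620 ≈ 0.277.

P(cardholder travelling abroad | fraud alert, genuine card theft) ≈ 0.277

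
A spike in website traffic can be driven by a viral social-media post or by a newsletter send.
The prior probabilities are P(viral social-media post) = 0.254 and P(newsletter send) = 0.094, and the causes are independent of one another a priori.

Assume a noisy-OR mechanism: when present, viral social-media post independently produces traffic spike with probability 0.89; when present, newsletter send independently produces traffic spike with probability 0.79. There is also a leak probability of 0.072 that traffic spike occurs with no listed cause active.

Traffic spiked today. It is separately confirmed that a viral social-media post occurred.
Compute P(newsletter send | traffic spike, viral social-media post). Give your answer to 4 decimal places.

P(newsletter send | traffic spike, viral social-media post) ≈ 0.1016

Under noisy-OR, P(traffic spike | causes) = 1 − (1−0.072)·∏(1−qᵢ) over the active causes.
P(traffic spike | viral social-media post) = 0.89792·0.906 + 0.978563·0.094 = 0.813516 + 0.091985 = 0.905501
The newsletter send-present share is 0.978563·0.094 = 0.091985.
P(newsletter send | traffic spike, viral social-media post) = 0.091985 / 0.905501 ≈ 0.1016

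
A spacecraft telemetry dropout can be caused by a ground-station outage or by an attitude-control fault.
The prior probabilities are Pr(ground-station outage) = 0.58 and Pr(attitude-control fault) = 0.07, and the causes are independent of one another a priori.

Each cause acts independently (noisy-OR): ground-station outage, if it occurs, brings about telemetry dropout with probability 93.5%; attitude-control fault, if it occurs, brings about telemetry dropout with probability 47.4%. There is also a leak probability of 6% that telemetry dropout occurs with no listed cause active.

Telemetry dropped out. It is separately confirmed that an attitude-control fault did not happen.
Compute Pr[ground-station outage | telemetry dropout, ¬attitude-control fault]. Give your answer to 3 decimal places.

Pr[ground-station outage | telemetry dropout, ¬attitude-control fault] ≈ 0.956

Under noisy-OR, P(telemetry dropout | causes) = 1 − (1−0.06)·∏(1−qᵢ) over the active causes.
Numerator (weight on configurations with ground-station outage): 0.9389·0.58 = 0.544562
The normalizing constant is 0.06·0.42 + 0.9389·0.58 = 0.569762
P(ground-station outage | telemetry dropout, ¬attitude-control fault) = 0.544562/0.569762 ≈ 0.956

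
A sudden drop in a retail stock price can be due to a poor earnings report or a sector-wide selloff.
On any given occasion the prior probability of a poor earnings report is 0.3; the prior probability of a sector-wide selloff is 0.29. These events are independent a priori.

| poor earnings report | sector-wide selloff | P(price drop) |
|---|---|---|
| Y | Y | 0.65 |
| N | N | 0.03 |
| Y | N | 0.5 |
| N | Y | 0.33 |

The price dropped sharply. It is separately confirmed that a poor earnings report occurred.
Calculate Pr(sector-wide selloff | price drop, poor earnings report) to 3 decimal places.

Pr(sector-wide selloff | price drop, poor earnings report) ≈ 0.347

P(price drop | poor earnings report) = 0.5*0.71 + 0.65*0.29 = 0.355000 + 0.188500 = 0.543500
Of this, 0.188500 comes from 0.65*0.29 (the sector-wide selloff=true cases).
P(sector-wide selloff | price drop, poor earnings report) = 0.188500 / 0.543500 ≈ 0.347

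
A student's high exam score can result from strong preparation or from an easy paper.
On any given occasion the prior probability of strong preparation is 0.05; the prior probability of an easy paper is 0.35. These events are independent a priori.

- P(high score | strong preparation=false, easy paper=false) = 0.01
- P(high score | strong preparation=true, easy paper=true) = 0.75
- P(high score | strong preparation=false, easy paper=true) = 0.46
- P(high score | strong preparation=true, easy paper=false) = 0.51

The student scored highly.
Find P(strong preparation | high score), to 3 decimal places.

P(high score) = 0.01×0.95×0.65 + 0.46×0.95×0.35 + 0.51×0.05×0.65 + 0.75×0.05×0.35 = 0.006175 + 0.152950 + 0.016575 + 0.013125 = 0.188825
Restricting to configurations with strong preparation present: 0.016575 + 0.013125 = 0.029700.
Hence the posterior is 0.029700/0.188825 ≈ 0.157.

P(strong preparation | high score) ≈ 0.157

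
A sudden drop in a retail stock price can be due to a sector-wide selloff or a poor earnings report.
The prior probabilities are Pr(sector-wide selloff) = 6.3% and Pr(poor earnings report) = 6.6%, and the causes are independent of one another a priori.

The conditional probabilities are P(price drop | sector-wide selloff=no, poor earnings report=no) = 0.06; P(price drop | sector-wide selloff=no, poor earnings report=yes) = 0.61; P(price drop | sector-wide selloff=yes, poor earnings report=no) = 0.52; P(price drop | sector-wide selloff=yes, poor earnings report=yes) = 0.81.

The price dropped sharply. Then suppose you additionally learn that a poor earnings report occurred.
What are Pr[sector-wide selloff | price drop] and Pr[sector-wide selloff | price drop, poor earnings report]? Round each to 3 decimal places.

Weight on sector-wide selloff=true, given the evidence: 0.030598 + 0.003368 = 0.033966
The normalizing constant is 0.06·0.937·0.934 + 0.61·0.937·0.066 + 0.52·0.063·0.934 + 0.81·0.063·0.066 = 0.124199
P(sector-wide selloff | price drop) = 0.033966/0.124199 ≈ 0.273

Now condition on the additional information:
Enumerate both values of sector-wide selloff and weight by the priors:
  P(price drop | poor earnings report) = 0.61·0.937 + 0.81·0.063
        = 0.571570 + 0.051030 = 0.622600
Keeping only the sector-wide selloff-present terms gives 0.051030, so
  P(sector-wide selloff | price drop, poor earnings report) = 0.051030 / 0.622600 ≈ 0.082
This is intercausal reasoning (explaining away): once poor earnings report accounts for the price drop, sector-wide selloff becomes less likely.

Pr[sector-wide selloff | price drop] ≈ 0.273; Pr[sector-wide selloff | price drop, poor earnings report] ≈ 0.082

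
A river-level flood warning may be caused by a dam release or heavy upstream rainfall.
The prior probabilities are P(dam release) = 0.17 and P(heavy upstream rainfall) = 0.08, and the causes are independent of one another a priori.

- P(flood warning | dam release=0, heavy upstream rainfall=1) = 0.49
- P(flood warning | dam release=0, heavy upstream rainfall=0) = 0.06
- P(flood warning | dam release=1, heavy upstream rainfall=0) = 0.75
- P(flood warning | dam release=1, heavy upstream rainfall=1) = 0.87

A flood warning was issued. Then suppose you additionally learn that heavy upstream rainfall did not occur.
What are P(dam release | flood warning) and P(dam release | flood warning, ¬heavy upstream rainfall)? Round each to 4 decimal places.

P(dam release | flood warning) ≈ 0.6224; P(dam release | flood warning, ¬heavy upstream rainfall) ≈ 0.7191

Numerator (weight on configurations with dam release): 0.117300 + 0.011832 = 0.129132
Denominator P(flood warning): 0.06×0.83×0.92 + 0.49×0.83×0.08 + 0.75×0.17×0.92 + 0.87×0.17×0.08 = 0.207484
Posterior = 0.129132 / 0.207484 ≈ 0.6224

Now also conditioning on heavy upstream rainfall≠true:
Weight on dam release=true, given the evidence: 0.75·0.17 = 0.127500
Normalizer over all consistent configurations: 0.06·0.83 + 0.75·0.17 = 0.177300
Posterior = 0.127500 / 0.177300 ≈ 0.7191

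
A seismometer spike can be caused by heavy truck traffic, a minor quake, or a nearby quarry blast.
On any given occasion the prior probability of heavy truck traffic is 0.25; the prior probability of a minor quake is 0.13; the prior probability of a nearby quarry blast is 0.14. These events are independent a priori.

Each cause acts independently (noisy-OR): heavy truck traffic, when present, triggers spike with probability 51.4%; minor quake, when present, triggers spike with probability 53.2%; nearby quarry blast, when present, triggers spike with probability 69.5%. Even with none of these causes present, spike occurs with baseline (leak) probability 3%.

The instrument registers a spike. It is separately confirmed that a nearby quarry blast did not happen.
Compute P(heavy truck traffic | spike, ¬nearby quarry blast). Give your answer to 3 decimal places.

P(heavy truck traffic | spike, ¬nearby quarry blast) ≈ 0.658

Under noisy-OR, P(spike | causes) = 1 − (1−0.03)·∏(1−qᵢ) over the active causes.
Weight on heavy truck traffic=true, given the evidence: 0.114966 + 0.025330 = 0.140296
The normalizing constant is 0.03*0.75*0.87 + 0.54604*0.75*0.13 + 0.52858*0.25*0.87 + 0.779375*0.25*0.13 = 0.213110
P(heavy truck traffic | spike, ¬nearby quarry blast) = 0.140296/0.213110 ≈ 0.658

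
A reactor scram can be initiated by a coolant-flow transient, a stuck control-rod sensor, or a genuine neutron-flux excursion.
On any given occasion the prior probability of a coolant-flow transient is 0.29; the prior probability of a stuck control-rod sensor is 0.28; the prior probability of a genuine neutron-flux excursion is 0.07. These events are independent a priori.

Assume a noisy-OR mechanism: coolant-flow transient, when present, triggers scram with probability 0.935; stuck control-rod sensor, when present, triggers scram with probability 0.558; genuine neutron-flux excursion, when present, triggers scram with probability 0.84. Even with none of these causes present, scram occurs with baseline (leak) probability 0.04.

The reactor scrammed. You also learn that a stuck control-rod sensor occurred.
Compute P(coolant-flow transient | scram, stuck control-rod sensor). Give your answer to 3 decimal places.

P(coolant-flow transient | scram, stuck control-rod sensor) ≈ 0.398

Under noisy-OR, P(scram | causes) = 1 − (1−0.04)·∏(1−qᵢ) over the active causes.
P(scram | stuck control-rod sensor) = 0.57568×0.71×0.93 + 0.932109×0.71×0.07 + 0.972419×0.29×0.93 + 0.995587×0.29×0.07 = 0.380122 + 0.046326 + 0.262261 + 0.020210 = 0.708919
The coolant-flow transient-present share is 0.262261 + 0.020210 = 0.282471.
P(coolant-flow transient | scram, stuck control-rod sensor) = 0.282471 / 0.708919 ≈ 0.398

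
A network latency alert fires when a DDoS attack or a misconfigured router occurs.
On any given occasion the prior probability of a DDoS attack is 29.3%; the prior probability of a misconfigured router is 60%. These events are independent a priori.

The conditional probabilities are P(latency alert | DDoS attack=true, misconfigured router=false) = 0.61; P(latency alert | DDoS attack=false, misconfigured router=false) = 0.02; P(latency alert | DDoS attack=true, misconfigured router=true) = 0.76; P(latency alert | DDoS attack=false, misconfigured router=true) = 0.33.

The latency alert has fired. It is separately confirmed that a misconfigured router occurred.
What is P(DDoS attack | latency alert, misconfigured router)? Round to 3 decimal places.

For the numerator, keep only DDoS attack=true terms: 0.76·0.293 = 0.222680
Denominator P(latency alert | misconfigured router): 0.33·0.707 + 0.76·0.293 = 0.455990
Posterior = 0.222680 / 0.455990 ≈ 0.488

P(DDoS attack | latency alert, misconfigured router) ≈ 0.488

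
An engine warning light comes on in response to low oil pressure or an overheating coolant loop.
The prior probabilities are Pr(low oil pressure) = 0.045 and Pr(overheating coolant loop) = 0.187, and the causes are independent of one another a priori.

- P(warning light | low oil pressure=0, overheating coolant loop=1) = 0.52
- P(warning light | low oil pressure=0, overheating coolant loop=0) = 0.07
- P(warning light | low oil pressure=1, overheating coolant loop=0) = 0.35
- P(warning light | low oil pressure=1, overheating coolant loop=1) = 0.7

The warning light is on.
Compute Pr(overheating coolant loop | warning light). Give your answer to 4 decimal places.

Sum P(warning light|·) weighted by the priors over the 4 (low oil pressure, overheating coolant loop) configurations:
  P(warning light) = 0.07×0.955×0.813 + 0.52×0.955×0.187 + 0.35×0.045×0.813 + 0.7×0.045×0.187
        = 0.054349 + 0.092864 + 0.012805 + 0.005890 = 0.165908
Keeping only the overheating coolant loop-present terms gives 0.098754, so
  P(overheating coolant loop | warning light) = 0.098754 / 0.165908 ≈ 0.5952

Pr(overheating coolant loop | warning light) ≈ 0.5952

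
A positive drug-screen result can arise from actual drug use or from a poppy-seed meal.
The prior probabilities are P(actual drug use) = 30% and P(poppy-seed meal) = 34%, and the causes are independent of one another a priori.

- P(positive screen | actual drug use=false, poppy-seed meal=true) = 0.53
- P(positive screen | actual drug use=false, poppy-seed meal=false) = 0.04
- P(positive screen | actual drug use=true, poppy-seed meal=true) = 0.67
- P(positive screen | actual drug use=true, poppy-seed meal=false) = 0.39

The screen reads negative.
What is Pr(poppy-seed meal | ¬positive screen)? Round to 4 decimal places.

Pr(poppy-seed meal | ¬positive screen) ≈ 0.2050

By total probability over the 4 (actual drug use, poppy-seed meal) configurations:
  P(¬positive screen) = 0.96·0.7·0.66 + 0.47·0.7·0.34 + 0.61·0.3·0.66 + 0.33·0.3·0.34
        = 0.443520 + 0.111860 + 0.120780 + 0.033660 = 0.709820
The terms with poppy-seed meal present sum to 0.145520, so
  P(poppy-seed meal | ¬positive screen) = 0.145520 / 0.709820 ≈ 0.2050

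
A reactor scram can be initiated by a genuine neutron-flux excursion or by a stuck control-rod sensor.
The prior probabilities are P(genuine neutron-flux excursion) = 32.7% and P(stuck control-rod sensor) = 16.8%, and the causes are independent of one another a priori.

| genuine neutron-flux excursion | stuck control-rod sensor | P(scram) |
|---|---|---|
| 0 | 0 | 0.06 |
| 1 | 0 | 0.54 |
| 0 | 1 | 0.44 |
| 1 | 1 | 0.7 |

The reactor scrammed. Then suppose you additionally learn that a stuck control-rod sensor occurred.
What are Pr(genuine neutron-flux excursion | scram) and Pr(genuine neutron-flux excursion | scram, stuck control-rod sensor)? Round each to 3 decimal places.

By total probability over the 4 (genuine neutron-flux excursion, stuck control-rod sensor) configurations:
  P(scram) = 0.06*0.673*0.832 + 0.44*0.673*0.168 + 0.54*0.327*0.832 + 0.7*0.327*0.168
        = 0.033596 + 0.049748 + 0.146915 + 0.038455 = 0.268714
Keeping only the genuine neutron-flux excursion-present terms gives 0.185370, so
  P(genuine neutron-flux excursion | scram) = 0.185370 / 0.268714 ≈ 0.690

Now condition on the additional information:
P(scram | stuck control-rod sensor) = 0.44*0.673 + 0.7*0.327 = 0.296120 + 0.228900 = 0.525020
The genuine neutron-flux excursion-present share is 0.7*0.327 = 0.228900.
Hence the posterior is 0.228900/0.525020 ≈ 0.436.

Pr(genuine neutron-flux excursion | scram) ≈ 0.690; Pr(genuine neutron-flux excursion | scram, stuck control-rod sensor) ≈ 0.436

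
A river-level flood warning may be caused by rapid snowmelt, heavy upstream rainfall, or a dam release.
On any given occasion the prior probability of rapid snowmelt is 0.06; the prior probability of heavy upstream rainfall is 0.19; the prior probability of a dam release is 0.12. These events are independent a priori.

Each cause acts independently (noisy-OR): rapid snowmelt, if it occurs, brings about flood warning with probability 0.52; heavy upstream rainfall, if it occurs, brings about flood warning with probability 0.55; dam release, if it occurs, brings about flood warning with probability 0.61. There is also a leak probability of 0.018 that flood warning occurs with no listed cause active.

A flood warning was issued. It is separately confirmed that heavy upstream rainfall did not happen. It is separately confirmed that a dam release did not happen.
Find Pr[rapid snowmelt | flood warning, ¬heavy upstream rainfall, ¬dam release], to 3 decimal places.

Under noisy-OR, P(flood warning | causes) = 1 − (1−0.018)·∏(1−qᵢ) over the active causes.
Sum P(flood warning|·) weighted by the priors over both values of rapid snowmelt:
  P(flood warning | ¬heavy upstream rainfall, ¬dam release) = 0.018*0.94 + 0.52864*0.06
        = 0.016920 + 0.031718 = 0.048638
The terms with rapid snowmelt present sum to 0.031718, so
  P(rapid snowmelt | flood warning, ¬heavy upstream rainfall, ¬dam release) = 0.031718 / 0.048638 ≈ 0.652

Pr[rapid snowmelt | flood warning, ¬heavy upstream rainfall, ¬dam release] ≈ 0.652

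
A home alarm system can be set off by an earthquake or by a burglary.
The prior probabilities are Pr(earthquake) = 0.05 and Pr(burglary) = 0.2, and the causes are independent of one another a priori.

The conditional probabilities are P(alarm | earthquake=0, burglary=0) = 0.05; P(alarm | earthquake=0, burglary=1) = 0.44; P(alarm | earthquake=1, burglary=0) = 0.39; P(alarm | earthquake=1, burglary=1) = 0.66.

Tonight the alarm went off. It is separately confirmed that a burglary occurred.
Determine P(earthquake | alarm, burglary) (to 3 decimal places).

By total probability over both values of earthquake:
  P(alarm | burglary) = 0.44×0.95 + 0.66×0.05
        = 0.418000 + 0.033000 = 0.451000
Configurations with earthquake contribute 0.033000, so
  P(earthquake | alarm, burglary) = 0.033000 / 0.451000 ≈ 0.073

P(earthquake | alarm, burglary) ≈ 0.073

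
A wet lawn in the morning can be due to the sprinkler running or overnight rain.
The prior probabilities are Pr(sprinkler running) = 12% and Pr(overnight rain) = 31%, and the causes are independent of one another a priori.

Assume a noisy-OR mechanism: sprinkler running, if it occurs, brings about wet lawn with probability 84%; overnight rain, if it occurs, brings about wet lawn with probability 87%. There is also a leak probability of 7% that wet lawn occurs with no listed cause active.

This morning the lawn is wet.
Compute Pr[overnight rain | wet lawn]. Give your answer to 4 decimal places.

Under noisy-OR, P(wet lawn | causes) = 1 − (1−0.07)·∏(1−qᵢ) over the active causes.
P(wet lawn) = 0.07*0.88*0.69 + 0.8791*0.88*0.31 + 0.8512*0.12*0.69 + 0.980656*0.12*0.31 = 0.042504 + 0.239818 + 0.070479 + 0.036480 = 0.389281
Restricting to configurations with overnight rain present: 0.239818 + 0.036480 = 0.276298.
Hence the posterior is 0.276298/0.389281 ≈ 0.7098.

Pr[overnight rain | wet lawn] ≈ 0.7098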